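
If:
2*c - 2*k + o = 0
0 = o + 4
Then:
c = k + 2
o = -4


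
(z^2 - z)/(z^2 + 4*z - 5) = z/(z + 5)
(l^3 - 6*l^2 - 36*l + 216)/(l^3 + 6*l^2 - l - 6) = (l^2 - 12*l + 36)/(l^2 - 1)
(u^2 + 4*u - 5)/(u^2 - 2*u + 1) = (u + 5)/(u - 1)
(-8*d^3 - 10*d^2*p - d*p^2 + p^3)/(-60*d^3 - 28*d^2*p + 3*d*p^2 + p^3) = (-4*d^2 - 3*d*p + p^2)/(-30*d^2 + d*p + p^2)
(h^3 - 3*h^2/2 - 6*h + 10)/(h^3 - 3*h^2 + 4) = (h + 5/2)/(h + 1)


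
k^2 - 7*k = k*(k - 7)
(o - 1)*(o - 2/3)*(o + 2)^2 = o^4 + 7*o^3/3 - 2*o^2 - 4*o + 8/3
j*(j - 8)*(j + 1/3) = j^3 - 23*j^2/3 - 8*j/3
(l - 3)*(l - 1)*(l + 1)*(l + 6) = l^4 + 3*l^3 - 19*l^2 - 3*l + 18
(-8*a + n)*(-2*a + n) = 16*a^2 - 10*a*n + n^2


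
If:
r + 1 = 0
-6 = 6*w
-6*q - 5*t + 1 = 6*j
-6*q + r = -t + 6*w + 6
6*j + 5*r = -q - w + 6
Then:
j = 218/105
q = -16/35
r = -1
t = -61/35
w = -1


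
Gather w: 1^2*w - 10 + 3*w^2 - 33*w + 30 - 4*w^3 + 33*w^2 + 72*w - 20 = -4*w^3 + 36*w^2 + 40*w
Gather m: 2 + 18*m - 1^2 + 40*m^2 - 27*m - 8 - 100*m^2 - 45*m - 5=-60*m^2 - 54*m - 12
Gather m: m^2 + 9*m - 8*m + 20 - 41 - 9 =m^2 + m - 30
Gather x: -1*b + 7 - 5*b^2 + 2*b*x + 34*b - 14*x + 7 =-5*b^2 + 33*b + x*(2*b - 14) + 14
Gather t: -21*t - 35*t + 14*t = -42*t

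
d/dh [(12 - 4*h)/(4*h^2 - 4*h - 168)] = (-h^2 + h + (h - 3)*(2*h - 1) + 42)/(-h^2 + h + 42)^2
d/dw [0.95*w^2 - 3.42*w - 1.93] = 1.9*w - 3.42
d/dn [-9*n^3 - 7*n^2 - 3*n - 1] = -27*n^2 - 14*n - 3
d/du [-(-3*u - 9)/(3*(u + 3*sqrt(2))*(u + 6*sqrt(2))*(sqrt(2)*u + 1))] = (-2*sqrt(2)*u^3 - 19*u^2 - 9*sqrt(2)*u^2 - 114*u - 135*sqrt(2) + 36)/(2*u^6 + 38*sqrt(2)*u^5 + 541*u^4 + 1782*sqrt(2)*u^3 + 5418*u^2 + 3240*sqrt(2)*u + 1296)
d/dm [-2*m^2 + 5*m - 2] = 5 - 4*m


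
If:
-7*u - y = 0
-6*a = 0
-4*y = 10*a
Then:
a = 0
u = 0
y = 0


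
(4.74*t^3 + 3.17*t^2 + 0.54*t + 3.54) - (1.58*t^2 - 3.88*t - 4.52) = 4.74*t^3 + 1.59*t^2 + 4.42*t + 8.06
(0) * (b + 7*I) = 0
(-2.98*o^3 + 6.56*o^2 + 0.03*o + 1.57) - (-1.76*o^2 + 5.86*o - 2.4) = -2.98*o^3 + 8.32*o^2 - 5.83*o + 3.97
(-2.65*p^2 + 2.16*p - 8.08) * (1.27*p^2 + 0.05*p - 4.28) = -3.3655*p^4 + 2.6107*p^3 + 1.1884*p^2 - 9.6488*p + 34.5824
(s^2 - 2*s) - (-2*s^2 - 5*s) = 3*s^2 + 3*s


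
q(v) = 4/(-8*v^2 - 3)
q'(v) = 64*v/(-8*v^2 - 3)^2 = 64*v/(8*v^2 + 3)^2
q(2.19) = -0.10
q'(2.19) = 0.08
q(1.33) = -0.23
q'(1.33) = 0.29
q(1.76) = -0.14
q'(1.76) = 0.15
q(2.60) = -0.07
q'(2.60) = 0.05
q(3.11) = -0.05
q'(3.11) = 0.03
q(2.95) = -0.06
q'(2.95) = 0.04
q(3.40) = -0.04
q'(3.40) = 0.02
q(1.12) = -0.31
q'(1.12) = 0.42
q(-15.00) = 0.00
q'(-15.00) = 0.00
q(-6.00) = -0.01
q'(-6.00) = 0.00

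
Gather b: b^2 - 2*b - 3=b^2 - 2*b - 3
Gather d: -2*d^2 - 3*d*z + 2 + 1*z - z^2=-2*d^2 - 3*d*z - z^2 + z + 2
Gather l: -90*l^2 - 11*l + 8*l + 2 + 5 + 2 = -90*l^2 - 3*l + 9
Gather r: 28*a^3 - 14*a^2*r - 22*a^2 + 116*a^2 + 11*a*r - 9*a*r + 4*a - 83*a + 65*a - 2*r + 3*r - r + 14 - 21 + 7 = 28*a^3 + 94*a^2 - 14*a + r*(-14*a^2 + 2*a)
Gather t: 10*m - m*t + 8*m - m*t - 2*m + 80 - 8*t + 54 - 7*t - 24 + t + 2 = 16*m + t*(-2*m - 14) + 112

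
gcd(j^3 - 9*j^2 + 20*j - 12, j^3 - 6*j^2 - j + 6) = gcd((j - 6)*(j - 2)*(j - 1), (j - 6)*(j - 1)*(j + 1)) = j^2 - 7*j + 6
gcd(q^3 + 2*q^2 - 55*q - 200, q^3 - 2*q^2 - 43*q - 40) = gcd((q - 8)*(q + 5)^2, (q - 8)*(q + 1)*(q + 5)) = q^2 - 3*q - 40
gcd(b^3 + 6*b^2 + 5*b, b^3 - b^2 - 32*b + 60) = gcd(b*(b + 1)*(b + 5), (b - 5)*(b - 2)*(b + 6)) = 1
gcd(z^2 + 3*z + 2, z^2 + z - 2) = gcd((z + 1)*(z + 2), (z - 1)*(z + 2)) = z + 2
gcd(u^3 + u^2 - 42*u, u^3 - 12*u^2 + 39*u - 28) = 1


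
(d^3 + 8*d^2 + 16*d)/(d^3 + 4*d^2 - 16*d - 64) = d/(d - 4)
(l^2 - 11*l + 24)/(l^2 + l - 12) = (l - 8)/(l + 4)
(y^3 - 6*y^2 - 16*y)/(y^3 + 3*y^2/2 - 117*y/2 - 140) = 2*y*(y + 2)/(2*y^2 + 19*y + 35)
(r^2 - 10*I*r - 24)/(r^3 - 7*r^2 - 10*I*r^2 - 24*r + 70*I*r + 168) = 1/(r - 7)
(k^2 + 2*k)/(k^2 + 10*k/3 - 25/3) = 3*k*(k + 2)/(3*k^2 + 10*k - 25)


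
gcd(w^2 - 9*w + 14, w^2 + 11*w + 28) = 1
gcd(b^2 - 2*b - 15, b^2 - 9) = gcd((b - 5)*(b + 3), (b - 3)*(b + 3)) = b + 3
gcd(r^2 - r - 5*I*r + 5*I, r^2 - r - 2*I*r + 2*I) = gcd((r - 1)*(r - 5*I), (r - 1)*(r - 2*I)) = r - 1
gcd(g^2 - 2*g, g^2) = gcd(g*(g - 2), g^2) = g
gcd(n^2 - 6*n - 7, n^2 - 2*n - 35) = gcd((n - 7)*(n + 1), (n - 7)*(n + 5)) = n - 7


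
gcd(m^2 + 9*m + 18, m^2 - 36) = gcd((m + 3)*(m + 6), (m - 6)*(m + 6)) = m + 6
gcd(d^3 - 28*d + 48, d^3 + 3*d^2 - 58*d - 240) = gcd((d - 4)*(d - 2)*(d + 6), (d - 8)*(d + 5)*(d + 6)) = d + 6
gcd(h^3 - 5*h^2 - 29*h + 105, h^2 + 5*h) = h + 5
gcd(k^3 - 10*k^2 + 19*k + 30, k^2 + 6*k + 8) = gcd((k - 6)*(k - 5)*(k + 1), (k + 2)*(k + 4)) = 1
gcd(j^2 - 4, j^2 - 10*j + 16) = j - 2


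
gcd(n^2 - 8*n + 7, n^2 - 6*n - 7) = n - 7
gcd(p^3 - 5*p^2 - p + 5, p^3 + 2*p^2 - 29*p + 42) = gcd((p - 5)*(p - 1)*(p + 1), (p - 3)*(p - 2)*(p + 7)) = 1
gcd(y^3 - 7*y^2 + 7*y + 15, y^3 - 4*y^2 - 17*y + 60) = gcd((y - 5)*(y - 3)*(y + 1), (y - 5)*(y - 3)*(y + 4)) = y^2 - 8*y + 15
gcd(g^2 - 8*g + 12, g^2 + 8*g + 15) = 1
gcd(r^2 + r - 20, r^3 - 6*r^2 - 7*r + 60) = r - 4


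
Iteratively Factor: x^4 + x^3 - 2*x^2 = (x)*(x^3 + x^2 - 2*x) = x*(x + 2)*(x^2 - x) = x^2*(x + 2)*(x - 1)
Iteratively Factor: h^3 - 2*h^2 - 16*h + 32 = (h - 4)*(h^2 + 2*h - 8) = (h - 4)*(h + 4)*(h - 2)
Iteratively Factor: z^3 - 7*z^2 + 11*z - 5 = (z - 5)*(z^2 - 2*z + 1) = (z - 5)*(z - 1)*(z - 1)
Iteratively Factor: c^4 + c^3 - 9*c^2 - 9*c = (c)*(c^3 + c^2 - 9*c - 9) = c*(c - 3)*(c^2 + 4*c + 3) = c*(c - 3)*(c + 3)*(c + 1)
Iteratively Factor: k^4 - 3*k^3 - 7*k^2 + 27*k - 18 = (k - 3)*(k^3 - 7*k + 6) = (k - 3)*(k + 3)*(k^2 - 3*k + 2) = (k - 3)*(k - 2)*(k + 3)*(k - 1)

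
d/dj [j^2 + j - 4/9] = 2*j + 1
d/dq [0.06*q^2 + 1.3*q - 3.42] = 0.12*q + 1.3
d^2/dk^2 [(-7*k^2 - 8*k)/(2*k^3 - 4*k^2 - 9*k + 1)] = 2*(-28*k^6 - 96*k^5 - 186*k^4 + 78*k^3 + 12*k^2 - 96*k - 79)/(8*k^9 - 48*k^8 - 12*k^7 + 380*k^6 + 6*k^5 - 1032*k^4 - 507*k^3 + 231*k^2 - 27*k + 1)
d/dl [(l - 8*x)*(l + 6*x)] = 2*l - 2*x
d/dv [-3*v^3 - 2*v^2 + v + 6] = -9*v^2 - 4*v + 1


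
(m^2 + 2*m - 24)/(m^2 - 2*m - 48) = (m - 4)/(m - 8)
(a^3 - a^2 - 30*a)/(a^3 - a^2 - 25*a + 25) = a*(a - 6)/(a^2 - 6*a + 5)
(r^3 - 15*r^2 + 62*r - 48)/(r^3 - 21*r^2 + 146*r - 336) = (r - 1)/(r - 7)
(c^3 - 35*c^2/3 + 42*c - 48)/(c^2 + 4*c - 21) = (c^2 - 26*c/3 + 16)/(c + 7)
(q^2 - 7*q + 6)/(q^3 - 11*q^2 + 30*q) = (q - 1)/(q*(q - 5))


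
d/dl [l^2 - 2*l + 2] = 2*l - 2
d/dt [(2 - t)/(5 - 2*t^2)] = (2*t^2 - 4*t*(t - 2) - 5)/(2*t^2 - 5)^2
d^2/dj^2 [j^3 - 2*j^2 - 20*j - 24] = 6*j - 4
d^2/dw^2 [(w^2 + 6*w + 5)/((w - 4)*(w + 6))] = 2*(4*w^3 + 87*w^2 + 462*w + 1004)/(w^6 + 6*w^5 - 60*w^4 - 280*w^3 + 1440*w^2 + 3456*w - 13824)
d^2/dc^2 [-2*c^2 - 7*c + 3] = -4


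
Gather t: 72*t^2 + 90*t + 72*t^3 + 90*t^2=72*t^3 + 162*t^2 + 90*t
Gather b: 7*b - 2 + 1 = 7*b - 1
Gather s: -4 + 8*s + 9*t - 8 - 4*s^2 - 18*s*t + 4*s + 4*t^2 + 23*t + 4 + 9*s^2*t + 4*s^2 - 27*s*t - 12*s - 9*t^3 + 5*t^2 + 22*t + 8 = 9*s^2*t - 45*s*t - 9*t^3 + 9*t^2 + 54*t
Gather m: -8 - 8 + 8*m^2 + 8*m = 8*m^2 + 8*m - 16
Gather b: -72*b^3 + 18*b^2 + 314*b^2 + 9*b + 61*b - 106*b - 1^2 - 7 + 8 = -72*b^3 + 332*b^2 - 36*b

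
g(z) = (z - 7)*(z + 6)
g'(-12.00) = -25.00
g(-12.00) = 114.00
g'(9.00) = 17.00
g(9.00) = 30.00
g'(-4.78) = -10.56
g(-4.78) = -14.37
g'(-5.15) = -11.30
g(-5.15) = -10.33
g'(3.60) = 6.20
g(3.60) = -32.64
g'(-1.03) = -3.06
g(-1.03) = -39.91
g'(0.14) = -0.72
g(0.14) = -42.12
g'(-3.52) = -8.04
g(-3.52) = -26.09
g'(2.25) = 3.50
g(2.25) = -39.19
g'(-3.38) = -7.76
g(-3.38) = -27.20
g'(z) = 2*z - 1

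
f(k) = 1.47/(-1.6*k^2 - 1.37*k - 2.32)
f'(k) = 1.47*(3.2*k + 1.37)/(-1.6*k^2 - 1.37*k - 2.32)^2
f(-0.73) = -0.68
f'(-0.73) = -0.30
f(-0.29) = -0.71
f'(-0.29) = 0.15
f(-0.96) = -0.59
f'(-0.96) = -0.41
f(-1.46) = -0.39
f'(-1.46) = -0.35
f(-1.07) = -0.55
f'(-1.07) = -0.42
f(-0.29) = -0.71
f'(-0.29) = 0.15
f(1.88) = -0.14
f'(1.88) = 0.10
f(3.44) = -0.06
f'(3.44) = 0.03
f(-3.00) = -0.12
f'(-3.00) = -0.08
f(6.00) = -0.02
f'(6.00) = 0.01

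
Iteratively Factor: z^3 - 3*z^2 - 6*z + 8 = (z - 1)*(z^2 - 2*z - 8) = (z - 4)*(z - 1)*(z + 2)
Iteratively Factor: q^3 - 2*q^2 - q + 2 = (q + 1)*(q^2 - 3*q + 2) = (q - 1)*(q + 1)*(q - 2)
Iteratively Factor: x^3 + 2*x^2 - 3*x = (x)*(x^2 + 2*x - 3) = x*(x + 3)*(x - 1)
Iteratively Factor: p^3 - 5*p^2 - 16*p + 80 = (p + 4)*(p^2 - 9*p + 20) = (p - 4)*(p + 4)*(p - 5)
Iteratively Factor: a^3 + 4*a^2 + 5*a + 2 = (a + 2)*(a^2 + 2*a + 1) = (a + 1)*(a + 2)*(a + 1)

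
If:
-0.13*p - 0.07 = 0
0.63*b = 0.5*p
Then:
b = -0.43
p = -0.54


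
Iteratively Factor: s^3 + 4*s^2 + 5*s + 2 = (s + 1)*(s^2 + 3*s + 2) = (s + 1)*(s + 2)*(s + 1)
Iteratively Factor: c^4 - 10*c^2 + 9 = (c - 1)*(c^3 + c^2 - 9*c - 9) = (c - 1)*(c + 3)*(c^2 - 2*c - 3) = (c - 1)*(c + 1)*(c + 3)*(c - 3)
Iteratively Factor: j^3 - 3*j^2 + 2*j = (j)*(j^2 - 3*j + 2) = j*(j - 1)*(j - 2)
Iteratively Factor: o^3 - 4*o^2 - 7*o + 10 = (o + 2)*(o^2 - 6*o + 5) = (o - 1)*(o + 2)*(o - 5)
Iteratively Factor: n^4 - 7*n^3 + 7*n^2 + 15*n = (n - 5)*(n^3 - 2*n^2 - 3*n) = n*(n - 5)*(n^2 - 2*n - 3) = n*(n - 5)*(n + 1)*(n - 3)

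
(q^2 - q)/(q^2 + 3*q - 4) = q/(q + 4)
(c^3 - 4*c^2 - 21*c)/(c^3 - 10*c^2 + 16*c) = (c^2 - 4*c - 21)/(c^2 - 10*c + 16)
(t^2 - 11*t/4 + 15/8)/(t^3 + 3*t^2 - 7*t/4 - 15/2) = (4*t - 5)/(2*(2*t^2 + 9*t + 10))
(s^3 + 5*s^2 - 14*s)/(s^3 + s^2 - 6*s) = (s + 7)/(s + 3)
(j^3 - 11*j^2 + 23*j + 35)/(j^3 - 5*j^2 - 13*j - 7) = (j - 5)/(j + 1)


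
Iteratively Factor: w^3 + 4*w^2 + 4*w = (w)*(w^2 + 4*w + 4) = w*(w + 2)*(w + 2)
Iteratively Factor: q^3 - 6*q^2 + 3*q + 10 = (q - 2)*(q^2 - 4*q - 5) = (q - 2)*(q + 1)*(q - 5)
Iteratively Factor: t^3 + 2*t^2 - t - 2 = (t + 2)*(t^2 - 1) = (t - 1)*(t + 2)*(t + 1)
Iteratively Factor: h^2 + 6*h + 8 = (h + 2)*(h + 4)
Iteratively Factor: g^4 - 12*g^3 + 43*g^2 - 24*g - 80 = (g - 4)*(g^3 - 8*g^2 + 11*g + 20) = (g - 4)*(g + 1)*(g^2 - 9*g + 20) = (g - 5)*(g - 4)*(g + 1)*(g - 4)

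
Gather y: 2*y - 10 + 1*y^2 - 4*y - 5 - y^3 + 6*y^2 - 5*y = -y^3 + 7*y^2 - 7*y - 15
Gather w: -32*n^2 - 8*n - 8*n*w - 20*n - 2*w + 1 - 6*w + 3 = -32*n^2 - 28*n + w*(-8*n - 8) + 4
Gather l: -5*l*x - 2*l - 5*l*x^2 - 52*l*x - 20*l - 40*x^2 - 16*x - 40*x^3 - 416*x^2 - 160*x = l*(-5*x^2 - 57*x - 22) - 40*x^3 - 456*x^2 - 176*x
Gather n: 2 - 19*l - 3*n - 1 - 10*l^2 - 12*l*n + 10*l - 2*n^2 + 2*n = -10*l^2 - 9*l - 2*n^2 + n*(-12*l - 1) + 1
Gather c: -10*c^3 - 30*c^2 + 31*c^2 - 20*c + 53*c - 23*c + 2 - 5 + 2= -10*c^3 + c^2 + 10*c - 1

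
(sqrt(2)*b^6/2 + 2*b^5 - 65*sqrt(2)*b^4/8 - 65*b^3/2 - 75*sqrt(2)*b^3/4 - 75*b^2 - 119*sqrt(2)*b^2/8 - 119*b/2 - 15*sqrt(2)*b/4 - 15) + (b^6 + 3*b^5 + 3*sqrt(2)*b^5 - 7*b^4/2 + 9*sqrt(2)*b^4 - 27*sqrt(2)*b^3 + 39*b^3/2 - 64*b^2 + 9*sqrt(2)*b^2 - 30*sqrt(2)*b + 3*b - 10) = sqrt(2)*b^6/2 + b^6 + 3*sqrt(2)*b^5 + 5*b^5 - 7*b^4/2 + 7*sqrt(2)*b^4/8 - 183*sqrt(2)*b^3/4 - 13*b^3 - 139*b^2 - 47*sqrt(2)*b^2/8 - 113*b/2 - 135*sqrt(2)*b/4 - 25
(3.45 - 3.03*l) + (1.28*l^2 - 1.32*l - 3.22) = 1.28*l^2 - 4.35*l + 0.23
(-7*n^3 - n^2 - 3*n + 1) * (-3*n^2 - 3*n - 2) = 21*n^5 + 24*n^4 + 26*n^3 + 8*n^2 + 3*n - 2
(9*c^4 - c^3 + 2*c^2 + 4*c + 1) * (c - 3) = 9*c^5 - 28*c^4 + 5*c^3 - 2*c^2 - 11*c - 3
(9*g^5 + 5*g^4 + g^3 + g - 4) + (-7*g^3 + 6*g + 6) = 9*g^5 + 5*g^4 - 6*g^3 + 7*g + 2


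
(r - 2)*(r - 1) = r^2 - 3*r + 2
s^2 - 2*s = s*(s - 2)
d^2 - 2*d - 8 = (d - 4)*(d + 2)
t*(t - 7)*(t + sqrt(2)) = t^3 - 7*t^2 + sqrt(2)*t^2 - 7*sqrt(2)*t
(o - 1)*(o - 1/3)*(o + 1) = o^3 - o^2/3 - o + 1/3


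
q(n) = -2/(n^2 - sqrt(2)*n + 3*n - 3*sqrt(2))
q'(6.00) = 0.02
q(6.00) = -0.05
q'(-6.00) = -0.04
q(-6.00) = -0.09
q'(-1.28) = -0.09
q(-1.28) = 0.43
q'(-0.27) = 0.10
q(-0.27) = 0.43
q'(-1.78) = -0.26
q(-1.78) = 0.51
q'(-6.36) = -0.03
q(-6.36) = -0.08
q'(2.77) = 0.23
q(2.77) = -0.26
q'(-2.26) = -0.79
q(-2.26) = 0.74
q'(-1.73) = -0.24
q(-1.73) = 0.50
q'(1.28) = 25.13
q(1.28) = 3.48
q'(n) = -2*(-2*n - 3 + sqrt(2))/(n^2 - sqrt(2)*n + 3*n - 3*sqrt(2))^2 = 2*(2*n - sqrt(2) + 3)/(n^2 - sqrt(2)*n + 3*n - 3*sqrt(2))^2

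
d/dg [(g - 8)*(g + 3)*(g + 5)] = 3*g^2 - 49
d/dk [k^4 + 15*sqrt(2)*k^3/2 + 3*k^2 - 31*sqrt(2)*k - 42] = 4*k^3 + 45*sqrt(2)*k^2/2 + 6*k - 31*sqrt(2)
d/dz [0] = 0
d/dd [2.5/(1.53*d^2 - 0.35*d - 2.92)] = (0.875 - 7.65*d)/(-1.53*d^2 + 0.35*d + 2.92)^2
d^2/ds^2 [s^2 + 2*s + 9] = 2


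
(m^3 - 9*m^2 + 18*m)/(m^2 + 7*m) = (m^2 - 9*m + 18)/(m + 7)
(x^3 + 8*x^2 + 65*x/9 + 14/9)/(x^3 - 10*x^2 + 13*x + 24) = (9*x^3 + 72*x^2 + 65*x + 14)/(9*(x^3 - 10*x^2 + 13*x + 24))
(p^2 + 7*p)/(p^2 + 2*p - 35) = p/(p - 5)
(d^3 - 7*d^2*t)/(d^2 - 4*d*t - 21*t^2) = d^2/(d + 3*t)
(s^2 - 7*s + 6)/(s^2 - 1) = (s - 6)/(s + 1)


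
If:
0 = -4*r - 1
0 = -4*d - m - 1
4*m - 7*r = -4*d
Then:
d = -3/16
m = -1/4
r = -1/4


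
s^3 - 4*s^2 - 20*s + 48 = (s - 6)*(s - 2)*(s + 4)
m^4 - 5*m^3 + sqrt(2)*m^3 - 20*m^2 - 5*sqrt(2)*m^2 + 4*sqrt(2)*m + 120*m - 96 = (m - 4)*(m - 1)*(m - 3*sqrt(2))*(m + 4*sqrt(2))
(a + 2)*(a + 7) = a^2 + 9*a + 14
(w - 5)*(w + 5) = w^2 - 25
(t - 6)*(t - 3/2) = t^2 - 15*t/2 + 9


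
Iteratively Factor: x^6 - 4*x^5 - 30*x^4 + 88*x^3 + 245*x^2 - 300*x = (x)*(x^5 - 4*x^4 - 30*x^3 + 88*x^2 + 245*x - 300) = x*(x - 1)*(x^4 - 3*x^3 - 33*x^2 + 55*x + 300) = x*(x - 5)*(x - 1)*(x^3 + 2*x^2 - 23*x - 60) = x*(x - 5)*(x - 1)*(x + 4)*(x^2 - 2*x - 15) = x*(x - 5)*(x - 1)*(x + 3)*(x + 4)*(x - 5)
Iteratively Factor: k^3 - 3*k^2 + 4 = (k + 1)*(k^2 - 4*k + 4) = (k - 2)*(k + 1)*(k - 2)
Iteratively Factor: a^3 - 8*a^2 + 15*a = (a - 3)*(a^2 - 5*a) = a*(a - 3)*(a - 5)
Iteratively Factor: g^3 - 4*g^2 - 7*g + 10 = (g + 2)*(g^2 - 6*g + 5) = (g - 1)*(g + 2)*(g - 5)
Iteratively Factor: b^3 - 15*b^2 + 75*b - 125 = (b - 5)*(b^2 - 10*b + 25) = (b - 5)^2*(b - 5)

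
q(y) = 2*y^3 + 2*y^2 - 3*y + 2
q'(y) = 6*y^2 + 4*y - 3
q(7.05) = 781.06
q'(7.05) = 323.42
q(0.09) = 1.75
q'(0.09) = -2.59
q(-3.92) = -75.98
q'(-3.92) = 73.52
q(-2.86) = -19.85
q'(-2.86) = 34.64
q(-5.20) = -209.54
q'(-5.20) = 138.44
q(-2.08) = -1.11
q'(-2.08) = 14.64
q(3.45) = 97.58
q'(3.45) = 82.22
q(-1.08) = 5.05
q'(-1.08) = -0.32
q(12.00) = 3710.00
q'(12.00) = 909.00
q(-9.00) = -1267.00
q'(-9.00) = 447.00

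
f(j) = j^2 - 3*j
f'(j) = 2*j - 3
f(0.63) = -1.49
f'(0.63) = -1.74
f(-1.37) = 5.99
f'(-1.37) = -5.74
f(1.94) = -2.06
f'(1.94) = 0.88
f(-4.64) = 35.45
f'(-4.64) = -12.28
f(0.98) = -1.98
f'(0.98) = -1.04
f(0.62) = -1.48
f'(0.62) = -1.76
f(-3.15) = 19.37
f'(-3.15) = -9.30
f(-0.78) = 2.95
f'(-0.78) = -4.56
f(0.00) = 0.00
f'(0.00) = -3.00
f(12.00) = 108.00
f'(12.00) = 21.00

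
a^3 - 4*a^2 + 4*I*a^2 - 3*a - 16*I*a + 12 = (a - 4)*(a + I)*(a + 3*I)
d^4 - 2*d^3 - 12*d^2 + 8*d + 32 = (d - 4)*(d - 2)*(d + 2)^2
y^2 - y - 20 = (y - 5)*(y + 4)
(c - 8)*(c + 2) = c^2 - 6*c - 16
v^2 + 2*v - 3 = (v - 1)*(v + 3)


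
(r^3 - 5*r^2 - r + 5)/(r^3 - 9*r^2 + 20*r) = (r^2 - 1)/(r*(r - 4))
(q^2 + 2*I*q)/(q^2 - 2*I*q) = (q + 2*I)/(q - 2*I)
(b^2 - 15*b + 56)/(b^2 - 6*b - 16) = (b - 7)/(b + 2)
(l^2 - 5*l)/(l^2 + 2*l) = (l - 5)/(l + 2)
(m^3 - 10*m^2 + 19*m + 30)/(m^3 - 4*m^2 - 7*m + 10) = (m^2 - 5*m - 6)/(m^2 + m - 2)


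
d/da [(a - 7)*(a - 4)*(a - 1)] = 3*a^2 - 24*a + 39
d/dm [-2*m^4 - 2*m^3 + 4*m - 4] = -8*m^3 - 6*m^2 + 4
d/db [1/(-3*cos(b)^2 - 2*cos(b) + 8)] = -2*(3*cos(b) + 1)*sin(b)/(3*cos(b)^2 + 2*cos(b) - 8)^2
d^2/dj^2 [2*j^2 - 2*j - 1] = 4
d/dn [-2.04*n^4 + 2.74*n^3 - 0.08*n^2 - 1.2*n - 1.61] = -8.16*n^3 + 8.22*n^2 - 0.16*n - 1.2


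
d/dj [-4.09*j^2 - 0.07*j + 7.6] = -8.18*j - 0.07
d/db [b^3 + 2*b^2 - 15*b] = 3*b^2 + 4*b - 15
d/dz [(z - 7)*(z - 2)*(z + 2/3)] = 3*z^2 - 50*z/3 + 8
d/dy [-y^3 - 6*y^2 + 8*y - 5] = -3*y^2 - 12*y + 8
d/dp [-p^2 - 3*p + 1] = -2*p - 3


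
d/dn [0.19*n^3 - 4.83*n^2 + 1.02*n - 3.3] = 0.57*n^2 - 9.66*n + 1.02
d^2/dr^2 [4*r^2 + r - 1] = 8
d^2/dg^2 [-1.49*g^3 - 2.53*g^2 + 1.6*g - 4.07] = -8.94*g - 5.06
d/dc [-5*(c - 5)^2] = 50 - 10*c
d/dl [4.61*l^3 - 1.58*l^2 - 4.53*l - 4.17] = 13.83*l^2 - 3.16*l - 4.53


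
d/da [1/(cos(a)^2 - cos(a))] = (-sin(a)/cos(a)^2 + 2*tan(a))/(cos(a) - 1)^2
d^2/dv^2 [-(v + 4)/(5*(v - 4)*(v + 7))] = 2*(-v^3 - 12*v^2 - 120*v - 232)/(5*(v^6 + 9*v^5 - 57*v^4 - 477*v^3 + 1596*v^2 + 7056*v - 21952))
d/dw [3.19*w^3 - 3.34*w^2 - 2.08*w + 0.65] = 9.57*w^2 - 6.68*w - 2.08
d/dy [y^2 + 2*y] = 2*y + 2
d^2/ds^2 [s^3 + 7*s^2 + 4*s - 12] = 6*s + 14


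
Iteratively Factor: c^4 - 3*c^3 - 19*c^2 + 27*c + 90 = (c + 3)*(c^3 - 6*c^2 - c + 30) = (c + 2)*(c + 3)*(c^2 - 8*c + 15) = (c - 3)*(c + 2)*(c + 3)*(c - 5)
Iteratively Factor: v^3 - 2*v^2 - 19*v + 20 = (v - 1)*(v^2 - v - 20) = (v - 5)*(v - 1)*(v + 4)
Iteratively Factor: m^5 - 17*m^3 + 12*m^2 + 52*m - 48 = (m - 1)*(m^4 + m^3 - 16*m^2 - 4*m + 48) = (m - 1)*(m + 2)*(m^3 - m^2 - 14*m + 24) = (m - 1)*(m + 2)*(m + 4)*(m^2 - 5*m + 6) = (m - 3)*(m - 1)*(m + 2)*(m + 4)*(m - 2)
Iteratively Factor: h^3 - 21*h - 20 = (h - 5)*(h^2 + 5*h + 4) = (h - 5)*(h + 4)*(h + 1)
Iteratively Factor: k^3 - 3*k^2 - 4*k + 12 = (k - 3)*(k^2 - 4) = (k - 3)*(k + 2)*(k - 2)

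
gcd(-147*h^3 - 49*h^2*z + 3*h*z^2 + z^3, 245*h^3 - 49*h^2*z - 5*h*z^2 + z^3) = -49*h^2 + z^2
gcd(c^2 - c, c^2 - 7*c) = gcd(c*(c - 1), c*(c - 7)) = c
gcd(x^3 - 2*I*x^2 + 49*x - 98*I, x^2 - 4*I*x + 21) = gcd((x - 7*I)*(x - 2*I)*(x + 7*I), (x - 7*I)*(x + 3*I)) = x - 7*I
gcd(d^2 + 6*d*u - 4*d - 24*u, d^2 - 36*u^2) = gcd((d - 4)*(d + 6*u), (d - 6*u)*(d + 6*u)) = d + 6*u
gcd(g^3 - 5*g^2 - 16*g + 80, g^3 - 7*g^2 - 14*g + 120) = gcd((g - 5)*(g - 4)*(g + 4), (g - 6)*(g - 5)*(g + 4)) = g^2 - g - 20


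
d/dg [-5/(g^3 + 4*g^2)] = 5*(3*g + 8)/(g^3*(g + 4)^2)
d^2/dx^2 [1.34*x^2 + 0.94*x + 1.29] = 2.68000000000000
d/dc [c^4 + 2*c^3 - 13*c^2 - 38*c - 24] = 4*c^3 + 6*c^2 - 26*c - 38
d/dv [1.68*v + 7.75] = 1.68000000000000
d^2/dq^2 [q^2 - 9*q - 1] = 2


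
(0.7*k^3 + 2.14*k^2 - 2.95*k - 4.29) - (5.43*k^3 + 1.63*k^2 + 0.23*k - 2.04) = -4.73*k^3 + 0.51*k^2 - 3.18*k - 2.25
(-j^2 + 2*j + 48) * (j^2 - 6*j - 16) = -j^4 + 8*j^3 + 52*j^2 - 320*j - 768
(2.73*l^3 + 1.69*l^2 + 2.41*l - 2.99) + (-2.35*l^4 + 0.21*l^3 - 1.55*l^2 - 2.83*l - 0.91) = -2.35*l^4 + 2.94*l^3 + 0.14*l^2 - 0.42*l - 3.9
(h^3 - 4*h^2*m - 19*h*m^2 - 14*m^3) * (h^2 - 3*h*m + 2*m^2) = h^5 - 7*h^4*m - 5*h^3*m^2 + 35*h^2*m^3 + 4*h*m^4 - 28*m^5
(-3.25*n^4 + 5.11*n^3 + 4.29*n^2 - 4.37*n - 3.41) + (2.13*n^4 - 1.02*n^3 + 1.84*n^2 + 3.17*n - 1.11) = -1.12*n^4 + 4.09*n^3 + 6.13*n^2 - 1.2*n - 4.52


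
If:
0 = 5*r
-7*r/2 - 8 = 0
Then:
No Solution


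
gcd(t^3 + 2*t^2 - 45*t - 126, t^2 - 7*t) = t - 7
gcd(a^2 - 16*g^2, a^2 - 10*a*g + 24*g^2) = a - 4*g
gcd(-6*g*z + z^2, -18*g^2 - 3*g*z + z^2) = -6*g + z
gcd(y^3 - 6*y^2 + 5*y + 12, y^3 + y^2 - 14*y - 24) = y - 4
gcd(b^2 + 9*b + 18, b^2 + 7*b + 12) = b + 3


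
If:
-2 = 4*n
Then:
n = -1/2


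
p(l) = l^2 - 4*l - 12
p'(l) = 2*l - 4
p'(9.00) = 14.00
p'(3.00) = 2.00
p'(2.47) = 0.94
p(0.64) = -14.15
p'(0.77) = -2.46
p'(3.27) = 2.54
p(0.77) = -14.49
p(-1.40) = -4.44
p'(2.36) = 0.72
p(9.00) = 33.00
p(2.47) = -15.78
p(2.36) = -15.87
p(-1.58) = -3.18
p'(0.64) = -2.72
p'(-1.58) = -7.16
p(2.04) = -16.00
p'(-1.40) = -6.80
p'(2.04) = 0.08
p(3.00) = -15.00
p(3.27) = -14.39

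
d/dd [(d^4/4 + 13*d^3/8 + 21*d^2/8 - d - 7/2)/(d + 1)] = (3*d^4 + 17*d^3 + 30*d^2 + 21*d + 10)/(4*(d^2 + 2*d + 1))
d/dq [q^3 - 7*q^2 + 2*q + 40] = 3*q^2 - 14*q + 2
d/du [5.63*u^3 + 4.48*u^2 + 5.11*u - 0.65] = 16.89*u^2 + 8.96*u + 5.11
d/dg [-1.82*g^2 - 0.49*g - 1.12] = -3.64*g - 0.49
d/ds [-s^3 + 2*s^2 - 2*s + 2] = -3*s^2 + 4*s - 2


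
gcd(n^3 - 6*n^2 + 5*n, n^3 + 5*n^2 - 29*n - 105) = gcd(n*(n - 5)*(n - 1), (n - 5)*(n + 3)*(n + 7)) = n - 5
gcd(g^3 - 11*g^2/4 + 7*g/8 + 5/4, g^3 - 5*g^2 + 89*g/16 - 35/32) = g - 5/4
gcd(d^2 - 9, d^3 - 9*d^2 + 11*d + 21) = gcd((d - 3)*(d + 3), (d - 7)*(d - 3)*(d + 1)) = d - 3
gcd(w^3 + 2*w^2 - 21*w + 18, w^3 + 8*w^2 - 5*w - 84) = w - 3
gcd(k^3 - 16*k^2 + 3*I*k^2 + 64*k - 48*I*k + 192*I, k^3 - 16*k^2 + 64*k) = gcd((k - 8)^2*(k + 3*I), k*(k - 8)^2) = k^2 - 16*k + 64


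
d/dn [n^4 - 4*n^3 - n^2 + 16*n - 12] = 4*n^3 - 12*n^2 - 2*n + 16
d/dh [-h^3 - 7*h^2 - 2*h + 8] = -3*h^2 - 14*h - 2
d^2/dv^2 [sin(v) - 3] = -sin(v)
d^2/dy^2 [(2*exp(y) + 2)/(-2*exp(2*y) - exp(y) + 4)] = (-8*exp(4*y) - 28*exp(3*y) - 108*exp(2*y) - 74*exp(y) - 40)*exp(y)/(8*exp(6*y) + 12*exp(5*y) - 42*exp(4*y) - 47*exp(3*y) + 84*exp(2*y) + 48*exp(y) - 64)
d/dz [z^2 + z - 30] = 2*z + 1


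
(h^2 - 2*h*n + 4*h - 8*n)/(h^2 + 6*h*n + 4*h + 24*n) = (h - 2*n)/(h + 6*n)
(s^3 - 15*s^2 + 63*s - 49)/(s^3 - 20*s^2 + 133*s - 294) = (s - 1)/(s - 6)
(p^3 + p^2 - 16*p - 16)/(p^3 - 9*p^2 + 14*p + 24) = (p + 4)/(p - 6)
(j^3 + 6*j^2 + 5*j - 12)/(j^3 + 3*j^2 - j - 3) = (j + 4)/(j + 1)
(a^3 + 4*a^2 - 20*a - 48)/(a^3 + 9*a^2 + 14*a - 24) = (a^2 - 2*a - 8)/(a^2 + 3*a - 4)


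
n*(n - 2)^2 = n^3 - 4*n^2 + 4*n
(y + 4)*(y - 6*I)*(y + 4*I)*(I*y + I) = I*y^4 + 2*y^3 + 5*I*y^3 + 10*y^2 + 28*I*y^2 + 8*y + 120*I*y + 96*I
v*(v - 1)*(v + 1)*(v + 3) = v^4 + 3*v^3 - v^2 - 3*v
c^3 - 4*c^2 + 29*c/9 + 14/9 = (c - 7/3)*(c - 2)*(c + 1/3)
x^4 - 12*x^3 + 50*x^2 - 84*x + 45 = (x - 5)*(x - 3)^2*(x - 1)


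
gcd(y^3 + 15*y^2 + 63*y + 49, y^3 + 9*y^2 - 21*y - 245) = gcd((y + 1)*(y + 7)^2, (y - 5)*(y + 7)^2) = y^2 + 14*y + 49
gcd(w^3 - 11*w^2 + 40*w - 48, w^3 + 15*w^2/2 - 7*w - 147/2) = w - 3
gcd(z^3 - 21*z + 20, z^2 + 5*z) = z + 5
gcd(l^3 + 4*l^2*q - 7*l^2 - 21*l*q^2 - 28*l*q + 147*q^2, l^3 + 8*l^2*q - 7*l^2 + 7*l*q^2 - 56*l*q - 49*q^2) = l^2 + 7*l*q - 7*l - 49*q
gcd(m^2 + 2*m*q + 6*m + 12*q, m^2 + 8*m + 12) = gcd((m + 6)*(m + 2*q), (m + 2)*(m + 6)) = m + 6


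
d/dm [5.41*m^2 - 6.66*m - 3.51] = 10.82*m - 6.66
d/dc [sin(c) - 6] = cos(c)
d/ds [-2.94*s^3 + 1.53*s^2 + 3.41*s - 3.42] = -8.82*s^2 + 3.06*s + 3.41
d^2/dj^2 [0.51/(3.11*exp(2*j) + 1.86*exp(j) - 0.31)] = (0.51*(6.22*exp(j) + 1.86)*(12.44*exp(j) + 3.72)*exp(j) - (6.3444*exp(j) + 0.9486)*(3.11*exp(2*j) + 1.86*exp(j) - 0.31))*exp(j)/(3.11*exp(2*j) + 1.86*exp(j) - 0.31)^3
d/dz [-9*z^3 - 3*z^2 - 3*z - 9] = -27*z^2 - 6*z - 3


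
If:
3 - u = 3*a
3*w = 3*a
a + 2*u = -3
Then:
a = 9/5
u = -12/5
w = 9/5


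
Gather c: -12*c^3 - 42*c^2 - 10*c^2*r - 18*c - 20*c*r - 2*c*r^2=-12*c^3 + c^2*(-10*r - 42) + c*(-2*r^2 - 20*r - 18)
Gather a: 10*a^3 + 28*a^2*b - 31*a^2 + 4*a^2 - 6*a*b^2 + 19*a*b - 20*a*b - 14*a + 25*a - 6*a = 10*a^3 + a^2*(28*b - 27) + a*(-6*b^2 - b + 5)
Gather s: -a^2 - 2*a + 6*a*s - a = -a^2 + 6*a*s - 3*a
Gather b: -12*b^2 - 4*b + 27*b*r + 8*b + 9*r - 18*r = -12*b^2 + b*(27*r + 4) - 9*r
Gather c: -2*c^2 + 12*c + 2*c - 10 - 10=-2*c^2 + 14*c - 20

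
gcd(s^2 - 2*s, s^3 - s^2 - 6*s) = s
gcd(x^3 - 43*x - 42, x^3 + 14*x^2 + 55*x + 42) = x^2 + 7*x + 6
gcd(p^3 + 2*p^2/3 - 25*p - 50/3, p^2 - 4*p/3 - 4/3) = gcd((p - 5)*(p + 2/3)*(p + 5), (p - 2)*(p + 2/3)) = p + 2/3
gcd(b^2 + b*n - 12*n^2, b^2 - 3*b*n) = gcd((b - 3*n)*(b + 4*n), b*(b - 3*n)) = b - 3*n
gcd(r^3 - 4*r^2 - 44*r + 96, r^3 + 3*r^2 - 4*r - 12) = r - 2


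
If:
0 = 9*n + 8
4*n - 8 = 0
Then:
No Solution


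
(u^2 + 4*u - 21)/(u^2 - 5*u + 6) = (u + 7)/(u - 2)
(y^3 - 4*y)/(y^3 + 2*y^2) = (y - 2)/y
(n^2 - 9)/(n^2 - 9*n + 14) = (n^2 - 9)/(n^2 - 9*n + 14)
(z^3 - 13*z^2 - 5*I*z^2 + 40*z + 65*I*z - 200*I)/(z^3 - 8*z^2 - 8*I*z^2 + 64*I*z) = (z^2 - 5*z*(1 + I) + 25*I)/(z*(z - 8*I))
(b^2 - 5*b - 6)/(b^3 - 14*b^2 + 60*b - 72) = (b + 1)/(b^2 - 8*b + 12)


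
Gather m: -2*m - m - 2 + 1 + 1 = -3*m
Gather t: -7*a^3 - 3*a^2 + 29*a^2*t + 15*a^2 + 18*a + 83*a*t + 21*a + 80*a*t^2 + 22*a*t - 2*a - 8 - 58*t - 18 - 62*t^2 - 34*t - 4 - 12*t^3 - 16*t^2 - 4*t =-7*a^3 + 12*a^2 + 37*a - 12*t^3 + t^2*(80*a - 78) + t*(29*a^2 + 105*a - 96) - 30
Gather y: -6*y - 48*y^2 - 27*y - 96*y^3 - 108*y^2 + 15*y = -96*y^3 - 156*y^2 - 18*y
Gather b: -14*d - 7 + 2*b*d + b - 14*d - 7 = b*(2*d + 1) - 28*d - 14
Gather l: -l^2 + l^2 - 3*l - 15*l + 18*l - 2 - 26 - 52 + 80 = 0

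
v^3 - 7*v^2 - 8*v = v*(v - 8)*(v + 1)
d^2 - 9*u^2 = (d - 3*u)*(d + 3*u)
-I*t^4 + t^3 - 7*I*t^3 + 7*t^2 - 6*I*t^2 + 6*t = t*(t + 1)*(t + 6)*(-I*t + 1)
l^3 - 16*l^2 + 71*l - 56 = (l - 8)*(l - 7)*(l - 1)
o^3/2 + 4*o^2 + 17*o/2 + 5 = (o/2 + 1/2)*(o + 2)*(o + 5)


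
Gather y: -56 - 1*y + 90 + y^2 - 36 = y^2 - y - 2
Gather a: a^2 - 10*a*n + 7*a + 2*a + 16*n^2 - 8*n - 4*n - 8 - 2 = a^2 + a*(9 - 10*n) + 16*n^2 - 12*n - 10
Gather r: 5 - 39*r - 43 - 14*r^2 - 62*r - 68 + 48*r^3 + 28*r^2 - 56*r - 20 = 48*r^3 + 14*r^2 - 157*r - 126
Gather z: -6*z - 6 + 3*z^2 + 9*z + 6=3*z^2 + 3*z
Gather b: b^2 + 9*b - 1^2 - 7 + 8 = b^2 + 9*b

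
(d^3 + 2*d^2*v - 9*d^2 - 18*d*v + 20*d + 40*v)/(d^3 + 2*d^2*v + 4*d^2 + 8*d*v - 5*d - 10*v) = (d^2 - 9*d + 20)/(d^2 + 4*d - 5)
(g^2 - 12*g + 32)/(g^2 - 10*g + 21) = (g^2 - 12*g + 32)/(g^2 - 10*g + 21)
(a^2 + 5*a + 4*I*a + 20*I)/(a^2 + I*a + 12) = (a + 5)/(a - 3*I)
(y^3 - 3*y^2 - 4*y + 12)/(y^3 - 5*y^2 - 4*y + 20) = (y - 3)/(y - 5)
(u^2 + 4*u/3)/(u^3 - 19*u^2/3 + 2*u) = (3*u + 4)/(3*u^2 - 19*u + 6)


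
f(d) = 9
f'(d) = 0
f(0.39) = 9.00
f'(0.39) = 0.00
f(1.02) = 9.00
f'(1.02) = 0.00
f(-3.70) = 9.00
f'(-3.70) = 0.00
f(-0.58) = 9.00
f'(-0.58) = 0.00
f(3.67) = 9.00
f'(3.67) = 0.00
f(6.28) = 9.00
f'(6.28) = 0.00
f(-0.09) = 9.00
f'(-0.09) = 0.00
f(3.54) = 9.00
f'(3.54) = 0.00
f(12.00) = 9.00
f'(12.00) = 0.00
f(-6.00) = 9.00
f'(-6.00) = 0.00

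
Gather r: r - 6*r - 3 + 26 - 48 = -5*r - 25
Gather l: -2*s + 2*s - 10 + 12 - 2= 0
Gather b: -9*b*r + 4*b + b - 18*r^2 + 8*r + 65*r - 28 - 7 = b*(5 - 9*r) - 18*r^2 + 73*r - 35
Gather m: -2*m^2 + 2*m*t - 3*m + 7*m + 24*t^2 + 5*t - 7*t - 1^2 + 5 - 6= -2*m^2 + m*(2*t + 4) + 24*t^2 - 2*t - 2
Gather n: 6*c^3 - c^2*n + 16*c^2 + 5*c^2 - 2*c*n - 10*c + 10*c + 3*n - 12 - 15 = 6*c^3 + 21*c^2 + n*(-c^2 - 2*c + 3) - 27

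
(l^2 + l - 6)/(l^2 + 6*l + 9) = (l - 2)/(l + 3)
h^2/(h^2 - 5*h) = h/(h - 5)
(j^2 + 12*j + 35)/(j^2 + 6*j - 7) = (j + 5)/(j - 1)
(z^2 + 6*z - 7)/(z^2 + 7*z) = (z - 1)/z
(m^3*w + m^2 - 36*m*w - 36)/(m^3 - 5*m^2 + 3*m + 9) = (m^3*w + m^2 - 36*m*w - 36)/(m^3 - 5*m^2 + 3*m + 9)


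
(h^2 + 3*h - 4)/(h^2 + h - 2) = (h + 4)/(h + 2)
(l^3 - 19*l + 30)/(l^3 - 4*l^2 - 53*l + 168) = (l^2 + 3*l - 10)/(l^2 - l - 56)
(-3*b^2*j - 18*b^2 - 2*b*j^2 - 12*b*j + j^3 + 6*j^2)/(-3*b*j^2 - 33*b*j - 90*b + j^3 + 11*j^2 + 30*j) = (b + j)/(j + 5)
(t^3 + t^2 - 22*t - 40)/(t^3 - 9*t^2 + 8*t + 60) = (t + 4)/(t - 6)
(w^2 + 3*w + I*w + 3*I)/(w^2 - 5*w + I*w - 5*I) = (w + 3)/(w - 5)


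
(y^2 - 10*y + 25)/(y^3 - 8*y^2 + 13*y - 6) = (y^2 - 10*y + 25)/(y^3 - 8*y^2 + 13*y - 6)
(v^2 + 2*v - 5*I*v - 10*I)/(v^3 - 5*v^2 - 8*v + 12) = (v - 5*I)/(v^2 - 7*v + 6)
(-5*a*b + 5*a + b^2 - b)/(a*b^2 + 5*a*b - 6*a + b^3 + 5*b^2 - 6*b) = (-5*a + b)/(a*b + 6*a + b^2 + 6*b)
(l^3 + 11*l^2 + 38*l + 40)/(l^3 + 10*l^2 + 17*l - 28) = (l^2 + 7*l + 10)/(l^2 + 6*l - 7)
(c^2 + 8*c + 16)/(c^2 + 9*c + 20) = (c + 4)/(c + 5)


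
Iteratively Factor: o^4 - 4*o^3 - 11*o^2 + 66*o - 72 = (o - 2)*(o^3 - 2*o^2 - 15*o + 36) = (o - 3)*(o - 2)*(o^2 + o - 12) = (o - 3)*(o - 2)*(o + 4)*(o - 3)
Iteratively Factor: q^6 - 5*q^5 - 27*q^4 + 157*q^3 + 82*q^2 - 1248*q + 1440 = (q - 2)*(q^5 - 3*q^4 - 33*q^3 + 91*q^2 + 264*q - 720) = (q - 5)*(q - 2)*(q^4 + 2*q^3 - 23*q^2 - 24*q + 144) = (q - 5)*(q - 2)*(q + 4)*(q^3 - 2*q^2 - 15*q + 36) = (q - 5)*(q - 3)*(q - 2)*(q + 4)*(q^2 + q - 12) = (q - 5)*(q - 3)^2*(q - 2)*(q + 4)*(q + 4)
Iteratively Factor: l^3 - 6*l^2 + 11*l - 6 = (l - 3)*(l^2 - 3*l + 2) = (l - 3)*(l - 2)*(l - 1)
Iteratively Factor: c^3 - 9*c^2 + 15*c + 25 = (c - 5)*(c^2 - 4*c - 5) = (c - 5)*(c + 1)*(c - 5)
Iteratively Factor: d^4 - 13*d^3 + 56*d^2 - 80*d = (d)*(d^3 - 13*d^2 + 56*d - 80) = d*(d - 4)*(d^2 - 9*d + 20) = d*(d - 4)^2*(d - 5)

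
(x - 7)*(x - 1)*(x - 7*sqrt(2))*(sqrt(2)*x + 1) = sqrt(2)*x^4 - 13*x^3 - 8*sqrt(2)*x^3 + 104*x^2 - 91*x + 56*sqrt(2)*x - 49*sqrt(2)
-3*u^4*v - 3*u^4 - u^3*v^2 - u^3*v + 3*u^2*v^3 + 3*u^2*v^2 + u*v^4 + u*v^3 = (-u + v)*(u + v)*(3*u + v)*(u*v + u)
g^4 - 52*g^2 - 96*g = g*(g - 8)*(g + 2)*(g + 6)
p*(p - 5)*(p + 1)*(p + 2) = p^4 - 2*p^3 - 13*p^2 - 10*p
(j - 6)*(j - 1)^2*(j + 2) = j^4 - 6*j^3 - 3*j^2 + 20*j - 12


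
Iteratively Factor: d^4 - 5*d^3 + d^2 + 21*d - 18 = (d - 3)*(d^3 - 2*d^2 - 5*d + 6) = (d - 3)^2*(d^2 + d - 2) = (d - 3)^2*(d + 2)*(d - 1)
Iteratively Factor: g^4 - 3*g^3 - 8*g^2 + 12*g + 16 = (g - 4)*(g^3 + g^2 - 4*g - 4) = (g - 4)*(g + 1)*(g^2 - 4) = (g - 4)*(g - 2)*(g + 1)*(g + 2)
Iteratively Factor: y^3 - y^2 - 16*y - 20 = (y + 2)*(y^2 - 3*y - 10) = (y - 5)*(y + 2)*(y + 2)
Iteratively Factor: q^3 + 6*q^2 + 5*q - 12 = (q + 4)*(q^2 + 2*q - 3) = (q - 1)*(q + 4)*(q + 3)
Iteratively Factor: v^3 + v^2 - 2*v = (v)*(v^2 + v - 2) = v*(v + 2)*(v - 1)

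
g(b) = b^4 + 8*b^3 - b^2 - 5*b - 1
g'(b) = 4*b^3 + 24*b^2 - 2*b - 5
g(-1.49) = -17.30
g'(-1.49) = 38.03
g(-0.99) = -3.83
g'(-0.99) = 16.62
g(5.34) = 1975.11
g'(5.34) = 1277.79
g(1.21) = 7.80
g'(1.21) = 34.80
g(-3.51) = -189.93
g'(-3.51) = 124.73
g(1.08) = 3.87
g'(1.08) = 25.87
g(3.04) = 284.72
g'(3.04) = 323.10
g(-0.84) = -1.75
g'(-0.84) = 11.24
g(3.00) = 272.00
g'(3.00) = 313.00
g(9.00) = 12266.00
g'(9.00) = 4837.00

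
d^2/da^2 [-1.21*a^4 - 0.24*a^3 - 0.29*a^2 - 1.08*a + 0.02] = -14.52*a^2 - 1.44*a - 0.58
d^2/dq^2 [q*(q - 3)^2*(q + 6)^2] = 20*q^3 + 72*q^2 - 162*q - 216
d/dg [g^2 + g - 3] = 2*g + 1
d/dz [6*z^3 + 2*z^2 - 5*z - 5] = 18*z^2 + 4*z - 5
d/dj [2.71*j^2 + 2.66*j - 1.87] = 5.42*j + 2.66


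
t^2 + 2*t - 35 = (t - 5)*(t + 7)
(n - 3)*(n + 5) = n^2 + 2*n - 15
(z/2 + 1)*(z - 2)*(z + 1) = z^3/2 + z^2/2 - 2*z - 2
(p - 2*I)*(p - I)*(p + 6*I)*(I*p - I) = I*p^4 - 3*p^3 - I*p^3 + 3*p^2 + 16*I*p^2 + 12*p - 16*I*p - 12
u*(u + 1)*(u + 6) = u^3 + 7*u^2 + 6*u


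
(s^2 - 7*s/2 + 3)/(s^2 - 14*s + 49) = (s^2 - 7*s/2 + 3)/(s^2 - 14*s + 49)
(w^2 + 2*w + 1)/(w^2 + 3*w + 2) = (w + 1)/(w + 2)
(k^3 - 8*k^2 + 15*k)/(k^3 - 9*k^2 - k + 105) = k*(k - 3)/(k^2 - 4*k - 21)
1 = 1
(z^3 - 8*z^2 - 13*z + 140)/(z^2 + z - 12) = (z^2 - 12*z + 35)/(z - 3)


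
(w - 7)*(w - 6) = w^2 - 13*w + 42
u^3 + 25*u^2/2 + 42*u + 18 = (u + 1/2)*(u + 6)^2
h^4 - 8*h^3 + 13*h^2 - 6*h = h*(h - 6)*(h - 1)^2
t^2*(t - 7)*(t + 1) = t^4 - 6*t^3 - 7*t^2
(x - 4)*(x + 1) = x^2 - 3*x - 4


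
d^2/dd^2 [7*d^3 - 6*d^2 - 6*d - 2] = 42*d - 12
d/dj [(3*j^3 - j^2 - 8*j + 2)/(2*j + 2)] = (3*j^3 + 4*j^2 - j - 5)/(j^2 + 2*j + 1)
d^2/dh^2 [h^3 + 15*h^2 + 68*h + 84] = 6*h + 30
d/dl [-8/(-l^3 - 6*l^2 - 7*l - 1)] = 8*(-3*l^2 - 12*l - 7)/(l^3 + 6*l^2 + 7*l + 1)^2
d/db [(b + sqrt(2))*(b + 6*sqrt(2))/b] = 1 - 12/b^2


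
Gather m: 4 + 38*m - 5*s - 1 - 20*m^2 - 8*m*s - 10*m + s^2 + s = -20*m^2 + m*(28 - 8*s) + s^2 - 4*s + 3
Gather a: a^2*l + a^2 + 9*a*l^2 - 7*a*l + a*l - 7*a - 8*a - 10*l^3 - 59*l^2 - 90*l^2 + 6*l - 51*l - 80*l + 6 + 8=a^2*(l + 1) + a*(9*l^2 - 6*l - 15) - 10*l^3 - 149*l^2 - 125*l + 14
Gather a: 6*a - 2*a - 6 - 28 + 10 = 4*a - 24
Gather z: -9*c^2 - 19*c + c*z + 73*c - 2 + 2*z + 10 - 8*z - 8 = -9*c^2 + 54*c + z*(c - 6)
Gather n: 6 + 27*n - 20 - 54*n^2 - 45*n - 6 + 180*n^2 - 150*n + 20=126*n^2 - 168*n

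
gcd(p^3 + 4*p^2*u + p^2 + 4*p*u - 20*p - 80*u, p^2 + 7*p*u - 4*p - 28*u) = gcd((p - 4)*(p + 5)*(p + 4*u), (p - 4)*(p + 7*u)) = p - 4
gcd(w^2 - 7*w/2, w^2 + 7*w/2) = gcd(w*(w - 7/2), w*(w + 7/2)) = w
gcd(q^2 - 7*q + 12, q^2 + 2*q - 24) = q - 4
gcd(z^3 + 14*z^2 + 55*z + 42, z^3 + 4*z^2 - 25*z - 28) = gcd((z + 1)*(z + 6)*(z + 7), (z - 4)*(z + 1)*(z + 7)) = z^2 + 8*z + 7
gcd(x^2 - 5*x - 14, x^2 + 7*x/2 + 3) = x + 2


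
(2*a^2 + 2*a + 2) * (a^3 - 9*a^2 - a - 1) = 2*a^5 - 16*a^4 - 18*a^3 - 22*a^2 - 4*a - 2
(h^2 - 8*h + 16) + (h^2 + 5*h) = 2*h^2 - 3*h + 16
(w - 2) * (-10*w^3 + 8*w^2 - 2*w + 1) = -10*w^4 + 28*w^3 - 18*w^2 + 5*w - 2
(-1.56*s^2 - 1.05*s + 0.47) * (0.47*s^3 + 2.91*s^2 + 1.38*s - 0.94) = -0.7332*s^5 - 5.0331*s^4 - 4.9874*s^3 + 1.3851*s^2 + 1.6356*s - 0.4418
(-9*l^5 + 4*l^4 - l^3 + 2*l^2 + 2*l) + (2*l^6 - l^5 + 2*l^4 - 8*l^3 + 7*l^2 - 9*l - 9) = 2*l^6 - 10*l^5 + 6*l^4 - 9*l^3 + 9*l^2 - 7*l - 9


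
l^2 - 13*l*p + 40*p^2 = (l - 8*p)*(l - 5*p)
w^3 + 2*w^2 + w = w*(w + 1)^2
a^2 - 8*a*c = a*(a - 8*c)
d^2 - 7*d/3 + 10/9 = (d - 5/3)*(d - 2/3)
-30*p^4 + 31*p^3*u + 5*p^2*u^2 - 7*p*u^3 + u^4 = (-5*p + u)*(-3*p + u)*(-p + u)*(2*p + u)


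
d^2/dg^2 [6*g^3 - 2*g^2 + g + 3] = 36*g - 4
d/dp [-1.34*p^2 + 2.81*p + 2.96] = 2.81 - 2.68*p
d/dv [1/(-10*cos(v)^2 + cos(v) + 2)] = (1 - 20*cos(v))*sin(v)/(-10*cos(v)^2 + cos(v) + 2)^2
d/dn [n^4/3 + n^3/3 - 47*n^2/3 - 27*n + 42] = 4*n^3/3 + n^2 - 94*n/3 - 27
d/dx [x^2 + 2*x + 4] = 2*x + 2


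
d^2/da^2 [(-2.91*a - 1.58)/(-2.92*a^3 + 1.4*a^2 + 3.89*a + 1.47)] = (148.870944*a^5 + 90.284064*a^4 - 25.829224*a^3 + 60.789984*a^2 + 56.387352*a + 8.03365000000001)/(24.897088*a^9 - 35.81088*a^8 - 82.333488*a^7 + 55.068496*a^6 + 145.740156*a^5 + 27.986196*a^4 - 87.968105*a^3 - 75.808341*a^2 - 25.217703*a - 3.176523)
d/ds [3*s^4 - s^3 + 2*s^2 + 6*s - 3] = 12*s^3 - 3*s^2 + 4*s + 6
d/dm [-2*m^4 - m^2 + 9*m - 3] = -8*m^3 - 2*m + 9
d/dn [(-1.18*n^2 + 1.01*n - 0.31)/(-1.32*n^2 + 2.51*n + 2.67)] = (-1.6286*n^2 - 7.1196*n + 3.4748)/(1.7424*n^4 - 6.6264*n^3 - 0.748700000000001*n^2 + 13.4034*n + 7.1289)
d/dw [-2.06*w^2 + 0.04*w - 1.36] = 0.04 - 4.12*w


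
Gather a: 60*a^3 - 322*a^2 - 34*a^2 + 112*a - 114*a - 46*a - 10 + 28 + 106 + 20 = 60*a^3 - 356*a^2 - 48*a + 144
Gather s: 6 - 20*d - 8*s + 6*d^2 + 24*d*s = 6*d^2 - 20*d + s*(24*d - 8) + 6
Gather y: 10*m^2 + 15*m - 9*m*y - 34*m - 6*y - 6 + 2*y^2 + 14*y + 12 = 10*m^2 - 19*m + 2*y^2 + y*(8 - 9*m) + 6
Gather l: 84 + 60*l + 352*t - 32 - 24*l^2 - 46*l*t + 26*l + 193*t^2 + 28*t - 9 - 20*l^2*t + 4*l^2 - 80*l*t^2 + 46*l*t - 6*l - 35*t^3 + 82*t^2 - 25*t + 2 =l^2*(-20*t - 20) + l*(80 - 80*t^2) - 35*t^3 + 275*t^2 + 355*t + 45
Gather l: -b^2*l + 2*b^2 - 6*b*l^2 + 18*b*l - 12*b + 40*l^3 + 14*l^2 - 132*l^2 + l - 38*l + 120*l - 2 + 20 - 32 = 2*b^2 - 12*b + 40*l^3 + l^2*(-6*b - 118) + l*(-b^2 + 18*b + 83) - 14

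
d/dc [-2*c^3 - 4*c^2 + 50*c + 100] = -6*c^2 - 8*c + 50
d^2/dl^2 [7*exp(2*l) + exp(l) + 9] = (28*exp(l) + 1)*exp(l)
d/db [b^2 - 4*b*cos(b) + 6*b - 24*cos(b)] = 4*b*sin(b) + 2*b + 24*sin(b) - 4*cos(b) + 6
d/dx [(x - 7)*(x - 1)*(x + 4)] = 3*x^2 - 8*x - 25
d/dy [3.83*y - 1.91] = 3.83000000000000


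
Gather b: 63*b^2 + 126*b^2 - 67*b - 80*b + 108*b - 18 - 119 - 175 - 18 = 189*b^2 - 39*b - 330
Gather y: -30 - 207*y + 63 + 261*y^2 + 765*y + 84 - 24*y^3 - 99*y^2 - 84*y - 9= -24*y^3 + 162*y^2 + 474*y + 108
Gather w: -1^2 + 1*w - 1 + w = 2*w - 2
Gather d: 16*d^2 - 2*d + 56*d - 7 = 16*d^2 + 54*d - 7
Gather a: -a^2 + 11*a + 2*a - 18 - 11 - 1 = -a^2 + 13*a - 30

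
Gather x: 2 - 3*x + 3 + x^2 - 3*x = x^2 - 6*x + 5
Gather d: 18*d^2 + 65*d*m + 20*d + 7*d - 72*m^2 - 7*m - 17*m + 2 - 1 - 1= 18*d^2 + d*(65*m + 27) - 72*m^2 - 24*m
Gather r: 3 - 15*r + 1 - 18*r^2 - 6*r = -18*r^2 - 21*r + 4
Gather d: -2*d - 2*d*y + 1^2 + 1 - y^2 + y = d*(-2*y - 2) - y^2 + y + 2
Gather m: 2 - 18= -16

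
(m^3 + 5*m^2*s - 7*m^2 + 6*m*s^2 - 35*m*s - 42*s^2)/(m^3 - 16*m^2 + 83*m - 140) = (m^2 + 5*m*s + 6*s^2)/(m^2 - 9*m + 20)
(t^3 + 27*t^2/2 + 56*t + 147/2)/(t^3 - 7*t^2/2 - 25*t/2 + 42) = (t^2 + 10*t + 21)/(t^2 - 7*t + 12)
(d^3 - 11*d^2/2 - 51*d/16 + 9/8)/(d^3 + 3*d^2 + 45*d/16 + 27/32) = 2*(4*d^2 - 25*d + 6)/(8*d^2 + 18*d + 9)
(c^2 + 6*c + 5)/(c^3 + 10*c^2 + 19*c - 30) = (c + 1)/(c^2 + 5*c - 6)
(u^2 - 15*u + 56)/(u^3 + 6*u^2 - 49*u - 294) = (u - 8)/(u^2 + 13*u + 42)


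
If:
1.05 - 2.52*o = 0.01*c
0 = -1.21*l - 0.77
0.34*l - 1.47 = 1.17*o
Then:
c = 468.22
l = -0.64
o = -1.44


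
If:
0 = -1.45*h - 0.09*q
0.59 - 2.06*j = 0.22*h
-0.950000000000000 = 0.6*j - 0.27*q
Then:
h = -0.26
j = 0.31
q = 4.22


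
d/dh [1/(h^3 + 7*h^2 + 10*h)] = (-3*h^2 - 14*h - 10)/(h^2*(h^2 + 7*h + 10)^2)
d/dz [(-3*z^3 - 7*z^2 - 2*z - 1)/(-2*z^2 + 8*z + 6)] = (3*z^4 - 24*z^3 - 57*z^2 - 44*z - 2)/(2*(z^4 - 8*z^3 + 10*z^2 + 24*z + 9))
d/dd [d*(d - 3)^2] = 3*(d - 3)*(d - 1)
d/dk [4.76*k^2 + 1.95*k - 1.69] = 9.52*k + 1.95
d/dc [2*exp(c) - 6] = 2*exp(c)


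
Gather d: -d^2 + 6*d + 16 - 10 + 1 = -d^2 + 6*d + 7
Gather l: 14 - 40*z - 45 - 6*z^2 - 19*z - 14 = -6*z^2 - 59*z - 45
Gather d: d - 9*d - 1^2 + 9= 8 - 8*d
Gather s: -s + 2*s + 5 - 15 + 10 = s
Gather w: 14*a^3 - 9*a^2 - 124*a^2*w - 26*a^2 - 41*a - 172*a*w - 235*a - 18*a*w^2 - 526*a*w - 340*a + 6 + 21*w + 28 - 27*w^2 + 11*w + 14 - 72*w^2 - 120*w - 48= 14*a^3 - 35*a^2 - 616*a + w^2*(-18*a - 99) + w*(-124*a^2 - 698*a - 88)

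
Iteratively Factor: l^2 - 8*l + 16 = (l - 4)*(l - 4)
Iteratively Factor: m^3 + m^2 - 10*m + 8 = (m - 2)*(m^2 + 3*m - 4) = (m - 2)*(m - 1)*(m + 4)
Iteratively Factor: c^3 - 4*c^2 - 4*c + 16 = (c + 2)*(c^2 - 6*c + 8) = (c - 2)*(c + 2)*(c - 4)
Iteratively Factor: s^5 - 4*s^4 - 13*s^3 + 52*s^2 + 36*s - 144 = (s + 2)*(s^4 - 6*s^3 - s^2 + 54*s - 72) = (s - 2)*(s + 2)*(s^3 - 4*s^2 - 9*s + 36) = (s - 2)*(s + 2)*(s + 3)*(s^2 - 7*s + 12) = (s - 3)*(s - 2)*(s + 2)*(s + 3)*(s - 4)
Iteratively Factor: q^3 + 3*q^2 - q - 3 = (q + 1)*(q^2 + 2*q - 3) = (q - 1)*(q + 1)*(q + 3)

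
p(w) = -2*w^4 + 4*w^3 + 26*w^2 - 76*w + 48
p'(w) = -8*w^3 + 12*w^2 + 52*w - 76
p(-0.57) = 98.82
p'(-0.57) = -100.26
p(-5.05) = -721.04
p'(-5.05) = 997.73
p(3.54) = -31.85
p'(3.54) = -96.44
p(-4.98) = -652.85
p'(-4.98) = 950.69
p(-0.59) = 100.83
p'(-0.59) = -100.86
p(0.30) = 27.63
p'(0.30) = -59.54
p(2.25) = 2.93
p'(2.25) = 10.62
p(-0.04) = 51.08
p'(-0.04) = -78.06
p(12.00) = -31680.00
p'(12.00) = -11548.00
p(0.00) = 48.00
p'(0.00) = -76.00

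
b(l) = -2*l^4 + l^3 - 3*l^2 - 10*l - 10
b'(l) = -8*l^3 + 3*l^2 - 6*l - 10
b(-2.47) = -93.11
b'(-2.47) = 143.68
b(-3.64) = -412.68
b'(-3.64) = 437.42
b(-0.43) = -6.40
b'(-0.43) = -6.23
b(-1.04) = -6.31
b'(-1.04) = 8.48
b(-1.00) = -6.00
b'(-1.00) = 7.00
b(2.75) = -153.77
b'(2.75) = -170.19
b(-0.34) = -7.01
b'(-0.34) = -7.30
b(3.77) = -440.77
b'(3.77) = -418.64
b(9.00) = -12736.00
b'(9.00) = -5653.00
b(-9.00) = -14014.00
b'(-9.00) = 6119.00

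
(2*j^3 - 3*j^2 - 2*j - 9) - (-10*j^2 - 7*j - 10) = 2*j^3 + 7*j^2 + 5*j + 1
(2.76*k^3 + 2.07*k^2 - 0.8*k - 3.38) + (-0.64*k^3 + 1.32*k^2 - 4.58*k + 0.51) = 2.12*k^3 + 3.39*k^2 - 5.38*k - 2.87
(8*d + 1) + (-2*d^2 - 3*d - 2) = -2*d^2 + 5*d - 1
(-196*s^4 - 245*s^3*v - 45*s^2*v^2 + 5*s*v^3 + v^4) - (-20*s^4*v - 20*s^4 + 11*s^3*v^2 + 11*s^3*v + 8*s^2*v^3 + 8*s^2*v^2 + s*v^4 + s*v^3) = 20*s^4*v - 176*s^4 - 11*s^3*v^2 - 256*s^3*v - 8*s^2*v^3 - 53*s^2*v^2 - s*v^4 + 4*s*v^3 + v^4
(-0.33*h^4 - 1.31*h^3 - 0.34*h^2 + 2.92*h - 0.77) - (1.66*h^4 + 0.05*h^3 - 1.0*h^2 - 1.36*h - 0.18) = -1.99*h^4 - 1.36*h^3 + 0.66*h^2 + 4.28*h - 0.59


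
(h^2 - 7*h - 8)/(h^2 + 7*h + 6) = (h - 8)/(h + 6)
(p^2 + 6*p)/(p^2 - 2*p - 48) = p/(p - 8)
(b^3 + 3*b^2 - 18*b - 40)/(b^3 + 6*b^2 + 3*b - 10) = (b - 4)/(b - 1)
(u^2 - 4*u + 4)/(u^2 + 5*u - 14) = (u - 2)/(u + 7)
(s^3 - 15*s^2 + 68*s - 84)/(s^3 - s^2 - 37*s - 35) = (s^2 - 8*s + 12)/(s^2 + 6*s + 5)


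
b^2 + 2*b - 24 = (b - 4)*(b + 6)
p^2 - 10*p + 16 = (p - 8)*(p - 2)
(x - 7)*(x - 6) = x^2 - 13*x + 42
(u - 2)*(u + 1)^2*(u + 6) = u^4 + 6*u^3 - 3*u^2 - 20*u - 12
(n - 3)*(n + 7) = n^2 + 4*n - 21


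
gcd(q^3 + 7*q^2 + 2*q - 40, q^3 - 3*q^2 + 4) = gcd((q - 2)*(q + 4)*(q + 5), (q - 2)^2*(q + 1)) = q - 2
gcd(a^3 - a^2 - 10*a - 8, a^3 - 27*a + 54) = 1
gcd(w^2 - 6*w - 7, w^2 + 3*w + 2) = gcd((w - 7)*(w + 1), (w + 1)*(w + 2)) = w + 1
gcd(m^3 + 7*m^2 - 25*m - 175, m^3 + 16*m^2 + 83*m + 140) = m^2 + 12*m + 35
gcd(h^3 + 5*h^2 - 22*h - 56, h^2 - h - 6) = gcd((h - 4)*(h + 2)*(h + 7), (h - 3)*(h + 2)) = h + 2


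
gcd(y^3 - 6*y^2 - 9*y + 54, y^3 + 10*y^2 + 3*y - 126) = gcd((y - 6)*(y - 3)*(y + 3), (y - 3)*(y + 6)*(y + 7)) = y - 3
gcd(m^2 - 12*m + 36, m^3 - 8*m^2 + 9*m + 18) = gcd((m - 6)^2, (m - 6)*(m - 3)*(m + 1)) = m - 6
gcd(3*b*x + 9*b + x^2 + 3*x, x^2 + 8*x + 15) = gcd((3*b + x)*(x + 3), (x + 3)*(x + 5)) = x + 3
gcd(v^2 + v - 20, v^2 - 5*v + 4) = v - 4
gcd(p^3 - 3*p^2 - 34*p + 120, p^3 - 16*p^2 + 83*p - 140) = p^2 - 9*p + 20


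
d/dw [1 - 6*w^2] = -12*w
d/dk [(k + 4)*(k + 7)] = 2*k + 11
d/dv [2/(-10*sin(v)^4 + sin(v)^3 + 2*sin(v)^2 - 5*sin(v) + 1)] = 2*(40*sin(v)^3 - 3*sin(v)^2 - 4*sin(v) + 5)*cos(v)/(-10*sin(v)^4 + sin(v)^3 + 2*sin(v)^2 - 5*sin(v) + 1)^2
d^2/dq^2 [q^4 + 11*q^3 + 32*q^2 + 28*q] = 12*q^2 + 66*q + 64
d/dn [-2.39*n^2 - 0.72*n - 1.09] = -4.78*n - 0.72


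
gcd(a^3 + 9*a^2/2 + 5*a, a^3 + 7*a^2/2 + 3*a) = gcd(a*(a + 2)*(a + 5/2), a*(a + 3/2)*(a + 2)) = a^2 + 2*a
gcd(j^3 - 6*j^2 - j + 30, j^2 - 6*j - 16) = j + 2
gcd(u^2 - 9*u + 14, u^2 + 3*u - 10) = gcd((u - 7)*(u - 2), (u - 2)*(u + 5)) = u - 2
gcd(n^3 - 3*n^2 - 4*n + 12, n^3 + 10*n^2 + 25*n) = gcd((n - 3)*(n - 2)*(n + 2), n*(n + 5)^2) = 1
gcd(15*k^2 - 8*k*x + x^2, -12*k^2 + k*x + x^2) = -3*k + x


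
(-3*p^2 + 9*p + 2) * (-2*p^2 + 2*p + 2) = 6*p^4 - 24*p^3 + 8*p^2 + 22*p + 4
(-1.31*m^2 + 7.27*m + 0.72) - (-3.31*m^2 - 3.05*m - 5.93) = 2.0*m^2 + 10.32*m + 6.65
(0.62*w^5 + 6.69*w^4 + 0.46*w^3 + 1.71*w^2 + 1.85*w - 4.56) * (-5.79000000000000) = -3.5898*w^5 - 38.7351*w^4 - 2.6634*w^3 - 9.9009*w^2 - 10.7115*w + 26.4024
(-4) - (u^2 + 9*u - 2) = -u^2 - 9*u - 2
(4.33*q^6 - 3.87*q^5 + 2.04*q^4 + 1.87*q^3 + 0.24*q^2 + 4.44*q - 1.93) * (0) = 0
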